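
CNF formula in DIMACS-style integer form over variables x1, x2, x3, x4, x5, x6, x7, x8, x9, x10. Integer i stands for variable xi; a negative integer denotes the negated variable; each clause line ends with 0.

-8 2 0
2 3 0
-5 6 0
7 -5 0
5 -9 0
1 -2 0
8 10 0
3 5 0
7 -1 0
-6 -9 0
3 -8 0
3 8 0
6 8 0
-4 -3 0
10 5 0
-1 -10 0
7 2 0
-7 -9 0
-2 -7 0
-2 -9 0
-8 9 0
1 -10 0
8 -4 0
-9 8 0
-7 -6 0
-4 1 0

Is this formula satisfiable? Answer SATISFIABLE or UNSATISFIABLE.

x8 = True:
  propagation gives x2=True, x1=True, x7=True; an empty clause results — contradiction.
x8 = False:
  propagation gives x10=True, x3=True, x6=True, x9=False; an empty clause results — contradiction.
Every branch closes, so no satisfying assignment exists.

UNSATISFIABLE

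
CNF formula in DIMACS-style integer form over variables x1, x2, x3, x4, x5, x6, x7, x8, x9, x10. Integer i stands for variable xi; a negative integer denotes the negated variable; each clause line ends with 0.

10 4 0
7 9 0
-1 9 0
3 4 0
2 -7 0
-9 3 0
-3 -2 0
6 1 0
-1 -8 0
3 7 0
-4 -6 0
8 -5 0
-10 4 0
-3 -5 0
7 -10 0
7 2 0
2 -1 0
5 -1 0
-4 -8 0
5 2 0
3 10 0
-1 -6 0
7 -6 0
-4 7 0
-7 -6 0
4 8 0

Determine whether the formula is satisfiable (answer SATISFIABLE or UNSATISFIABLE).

UNSATISFIABLE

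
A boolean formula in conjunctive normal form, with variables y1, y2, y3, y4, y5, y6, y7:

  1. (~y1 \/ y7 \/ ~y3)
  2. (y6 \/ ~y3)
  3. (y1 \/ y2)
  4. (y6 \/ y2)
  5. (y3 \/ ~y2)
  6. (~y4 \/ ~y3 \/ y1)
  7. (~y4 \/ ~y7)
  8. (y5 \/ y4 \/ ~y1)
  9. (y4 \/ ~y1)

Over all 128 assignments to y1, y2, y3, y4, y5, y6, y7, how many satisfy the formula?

6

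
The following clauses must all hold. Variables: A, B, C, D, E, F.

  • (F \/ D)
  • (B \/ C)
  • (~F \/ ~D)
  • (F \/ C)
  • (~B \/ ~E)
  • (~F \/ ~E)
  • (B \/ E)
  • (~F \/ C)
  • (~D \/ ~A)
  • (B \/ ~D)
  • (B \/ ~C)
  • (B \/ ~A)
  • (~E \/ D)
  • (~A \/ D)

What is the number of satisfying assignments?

2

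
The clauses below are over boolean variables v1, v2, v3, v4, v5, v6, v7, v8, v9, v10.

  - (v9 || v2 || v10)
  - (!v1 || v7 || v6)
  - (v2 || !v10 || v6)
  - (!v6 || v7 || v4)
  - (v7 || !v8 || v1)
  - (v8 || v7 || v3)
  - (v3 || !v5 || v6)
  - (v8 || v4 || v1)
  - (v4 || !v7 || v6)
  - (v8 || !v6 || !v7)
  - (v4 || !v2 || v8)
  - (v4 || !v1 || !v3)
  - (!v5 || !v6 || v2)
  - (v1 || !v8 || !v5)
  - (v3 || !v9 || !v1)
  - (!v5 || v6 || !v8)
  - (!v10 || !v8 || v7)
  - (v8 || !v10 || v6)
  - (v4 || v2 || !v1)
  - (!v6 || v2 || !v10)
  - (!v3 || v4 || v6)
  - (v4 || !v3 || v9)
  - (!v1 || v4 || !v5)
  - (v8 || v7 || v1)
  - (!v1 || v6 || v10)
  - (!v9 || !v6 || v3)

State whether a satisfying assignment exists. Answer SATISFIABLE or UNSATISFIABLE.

SATISFIABLE

Pure literal: v4 appears only positively; assign v4 = True.
Set v1 = True and propagate.
The remaining clauses are satisfied by v2 = True, v3 = False, v5 = True, v6 = True, v7 = False, v8 = True, v9 = False, v10 = False.
Every clause has at least one true literal under this assignment.
So v1 = T, v2 = T, v3 = F, v4 = T, v5 = T, v6 = T, v7 = F, v8 = T, v9 = F, v10 = F is a satisfying assignment.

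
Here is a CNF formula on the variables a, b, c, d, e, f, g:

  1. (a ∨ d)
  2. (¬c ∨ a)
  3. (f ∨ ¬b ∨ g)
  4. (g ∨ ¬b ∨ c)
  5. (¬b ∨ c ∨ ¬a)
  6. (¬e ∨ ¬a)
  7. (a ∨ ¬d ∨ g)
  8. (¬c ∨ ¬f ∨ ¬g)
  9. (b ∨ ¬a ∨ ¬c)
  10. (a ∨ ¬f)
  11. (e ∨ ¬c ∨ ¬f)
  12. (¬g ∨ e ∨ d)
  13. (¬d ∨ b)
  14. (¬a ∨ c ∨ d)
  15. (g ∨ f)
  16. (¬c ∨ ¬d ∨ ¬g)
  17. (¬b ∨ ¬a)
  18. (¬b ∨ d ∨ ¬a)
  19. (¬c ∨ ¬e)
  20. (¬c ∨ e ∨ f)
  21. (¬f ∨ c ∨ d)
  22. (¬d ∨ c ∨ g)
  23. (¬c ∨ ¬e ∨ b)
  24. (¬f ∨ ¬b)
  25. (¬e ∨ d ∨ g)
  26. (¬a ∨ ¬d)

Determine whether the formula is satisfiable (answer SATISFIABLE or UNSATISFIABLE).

Branch on a: take a = False.
  then d is forced to True.
  then c is forced to False.
  then g is forced to True.
  then f is forced to False.
  then b is forced to True.
e is now unconstrained; take e = False.
So a=False, b=True, c=False, d=True, e=False, f=False, g=True is a satisfying assignment.

SATISFIABLE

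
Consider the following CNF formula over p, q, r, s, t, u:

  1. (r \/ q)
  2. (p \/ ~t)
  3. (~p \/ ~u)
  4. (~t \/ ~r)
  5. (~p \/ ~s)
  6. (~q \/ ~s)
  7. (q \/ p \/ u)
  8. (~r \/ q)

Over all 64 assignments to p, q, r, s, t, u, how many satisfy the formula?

Split on p, then q.
  p=T, q=T: remaining (r,s,t,u) ∈ {(F,F,F,F); (F,F,T,F); (T,F,F,F)} — 3.
  p=T, q=F: a clause becomes empty — 0.
  p=F, q=T: remaining (r,s,t,u) ∈ {(F,F,F,F); (F,F,F,T); (T,F,F,F); (T,F,F,T)} — 4.
  p=F, q=F: a clause becomes empty — 0.
Total: 3 + 0 + 4 + 0 = 7.

7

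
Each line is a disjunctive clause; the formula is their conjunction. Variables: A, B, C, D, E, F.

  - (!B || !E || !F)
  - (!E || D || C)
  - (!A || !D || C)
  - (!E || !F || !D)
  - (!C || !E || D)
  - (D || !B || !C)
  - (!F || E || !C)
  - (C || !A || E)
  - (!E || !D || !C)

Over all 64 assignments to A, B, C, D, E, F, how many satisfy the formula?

16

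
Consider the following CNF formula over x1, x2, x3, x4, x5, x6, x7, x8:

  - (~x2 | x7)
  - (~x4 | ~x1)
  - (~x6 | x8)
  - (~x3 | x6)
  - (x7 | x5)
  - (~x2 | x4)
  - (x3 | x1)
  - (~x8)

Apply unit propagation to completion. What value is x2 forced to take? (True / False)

Unit clause (~x8) sets x8 = False.
From (~x6 | x8) and x8 = False: x6 = False.
(~x3 | x6) with x6 = False leaves only ~x3, so x3 = False.
(x1 | x3) with x3 = False leaves only x1, so x1 = True.
(~x1 | ~x4) with x1 = True leaves only ~x4, so x4 = False.
(x4 | ~x2) with x4 = False leaves only ~x2, so x2 = False.

False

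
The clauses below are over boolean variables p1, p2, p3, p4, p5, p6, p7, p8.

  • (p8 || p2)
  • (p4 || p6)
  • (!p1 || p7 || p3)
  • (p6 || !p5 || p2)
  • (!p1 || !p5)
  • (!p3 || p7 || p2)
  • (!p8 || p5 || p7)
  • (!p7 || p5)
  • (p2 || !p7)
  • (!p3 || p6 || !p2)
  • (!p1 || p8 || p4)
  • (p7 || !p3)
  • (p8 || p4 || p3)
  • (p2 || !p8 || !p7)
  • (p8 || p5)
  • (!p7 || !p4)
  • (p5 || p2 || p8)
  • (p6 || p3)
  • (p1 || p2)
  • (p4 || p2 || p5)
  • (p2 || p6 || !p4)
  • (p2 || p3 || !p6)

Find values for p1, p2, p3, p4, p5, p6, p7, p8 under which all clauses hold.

Set p1 = False and propagate.
  then p2 is forced to True.
For the remaining variables, p3 = False, p4 = False, p5 = True, p6 = True, p7 = True, p8 = True works.
Check each clause:
  1. (p2 || p8) — p8 is true.
  2. (p4 || p6) — p6 is true.
  3. (p3 || !p1 || p7) — !p1 is true.
  4. (p6 || !p5 || p2) — p2 is true.
  5. (!p5 || !p1) — !p1 is true.
  6. (!p3 || p7 || p2) — p2 is true.
  7. (p5 || !p8 || p7) — p5 is true.
  8. (p5 || !p7) — p5 is true.
  9. (!p7 || p2) — p2 is true.
  10. (!p3 || p6 || !p2) — !p3 is true.
  11. (p8 || !p1 || p4) — p8 is true.
  12. (p7 || !p3) — !p3 is true.
  13. (p4 || p8 || p3) — p8 is true.
  14. (!p7 || p2 || !p8) — p2 is true.
  15. (p5 || p8) — p8 is true.
  16. (!p7 || !p4) — !p4 is true.
  17. (p2 || p8 || p5) — p8 is true.
  18. (p6 || p3) — p6 is true.
  19. (p2 || p1) — p2 is true.
  20. (p2 || p4 || p5) — p2 is true.
  21. (!p4 || p2 || p6) — p2 is true.
  22. (p2 || !p6 || p3) — p2 is true.

p1 = 0, p2 = 1, p3 = 0, p4 = 0, p5 = 1, p6 = 1, p7 = 1, p8 = 1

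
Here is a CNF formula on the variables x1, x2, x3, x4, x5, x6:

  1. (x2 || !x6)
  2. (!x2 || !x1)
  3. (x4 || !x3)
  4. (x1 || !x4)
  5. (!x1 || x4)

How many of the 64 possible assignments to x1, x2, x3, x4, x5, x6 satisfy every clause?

Split on x1, then x4.
  x1=1, x4=1: remaining (x2,x3,x5,x6) ∈ {(0,0,0,0); (0,0,1,0); (0,1,0,0); (0,1,1,0)} — 4.
  x1=1, x4=0: a clause becomes empty — 0.
  x1=0, x4=1: a clause becomes empty — 0.
  x1=0, x4=0: x5 free; 3 ways for (x2,x3,x6) × 2^1 = 6.
Total: 4 + 0 + 0 + 6 = 10.

10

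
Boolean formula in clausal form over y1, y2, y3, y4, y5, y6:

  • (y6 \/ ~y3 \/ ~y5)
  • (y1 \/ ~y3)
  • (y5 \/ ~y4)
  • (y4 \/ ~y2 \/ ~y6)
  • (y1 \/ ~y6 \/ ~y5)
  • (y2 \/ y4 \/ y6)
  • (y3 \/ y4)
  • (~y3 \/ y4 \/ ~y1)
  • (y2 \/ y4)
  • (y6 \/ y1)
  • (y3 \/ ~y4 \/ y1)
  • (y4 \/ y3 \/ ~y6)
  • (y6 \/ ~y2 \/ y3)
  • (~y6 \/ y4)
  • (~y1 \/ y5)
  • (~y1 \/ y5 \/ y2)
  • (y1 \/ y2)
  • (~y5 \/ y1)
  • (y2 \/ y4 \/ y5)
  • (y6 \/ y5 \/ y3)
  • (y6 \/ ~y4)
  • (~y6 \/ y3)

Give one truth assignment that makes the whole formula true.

y1=1, y2=0, y3=1, y4=1, y5=1, y6=1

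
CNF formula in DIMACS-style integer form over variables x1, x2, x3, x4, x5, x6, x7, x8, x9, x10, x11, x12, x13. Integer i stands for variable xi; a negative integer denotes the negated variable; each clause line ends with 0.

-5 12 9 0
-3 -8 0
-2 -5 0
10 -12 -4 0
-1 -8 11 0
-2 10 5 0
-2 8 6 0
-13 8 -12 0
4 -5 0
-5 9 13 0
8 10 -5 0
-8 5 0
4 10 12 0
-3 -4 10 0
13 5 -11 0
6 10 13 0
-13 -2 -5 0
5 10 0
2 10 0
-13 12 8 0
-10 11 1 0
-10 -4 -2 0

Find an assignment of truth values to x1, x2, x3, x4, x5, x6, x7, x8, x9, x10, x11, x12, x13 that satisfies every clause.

Pure literal: x3 appears only negated; assign x3 = False.
Pure literal: x6 appears only positively; assign x6 = True.
Set x1 = True and propagate.
Try x2 = False.
  then x10 is forced to True.
The remaining clauses are satisfied by x4 = True, x5 = True, x7 = True, x8 = True, x9 = True, x11 = True, x12 = False, x13 = True.
Every clause has at least one true literal under this assignment.
Check each clause:
  1. {¬x5, x12, x9} — x9 is true.
  2. {¬x3, ¬x8} — ¬x3 is true.
  3. {¬x5, ¬x2} — ¬x2 is true.
  4. {x10, ¬x12, ¬x4} — x10 is true.
  5. {¬x8, ¬x1, x11} — x11 is true.
  6. {x5, ¬x2, x10} — x10 is true.
  7. {x8, ¬x2, x6} — x8 is true.
  8. {¬x13, x8, ¬x12} — x8 is true.
  9. {x4, ¬x5} — x4 is true.
  10. {x9, x13, ¬x5} — x9 is true.
  11. {x10, x8, ¬x5} — x8 is true.
  12. {¬x8, x5} — x5 is true.
  13. {x4, x10, x12} — x10 is true.
  14. {x10, ¬x4, ¬x3} — x10 is true.
  15. {x13, ¬x11, x5} — x5 is true.
  16. {x6, x13, x10} — x10 is true.
  17. {¬x5, ¬x2, ¬x13} — ¬x2 is true.
  18. {x10, x5} — x10 is true.
  19. {x2, x10} — x10 is true.
  20. {x8, x12, ¬x13} — x8 is true.
  21. {x11, x1, ¬x10} — x1 is true.
  22. {¬x10, ¬x4, ¬x2} — ¬x2 is true.

x1=T, x2=F, x3=F, x4=T, x5=T, x6=T, x7=T, x8=T, x9=T, x10=T, x11=T, x12=F, x13=T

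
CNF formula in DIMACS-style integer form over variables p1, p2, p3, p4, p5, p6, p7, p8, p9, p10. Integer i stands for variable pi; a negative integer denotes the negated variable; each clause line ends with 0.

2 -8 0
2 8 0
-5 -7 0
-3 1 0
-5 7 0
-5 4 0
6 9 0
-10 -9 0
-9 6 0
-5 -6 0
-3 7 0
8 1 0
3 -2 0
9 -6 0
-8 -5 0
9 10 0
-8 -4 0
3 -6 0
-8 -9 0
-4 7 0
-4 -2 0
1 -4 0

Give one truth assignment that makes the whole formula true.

p1 = True, p2 = True, p3 = True, p4 = False, p5 = False, p6 = True, p7 = True, p8 = False, p9 = True, p10 = False

p1 occurs only positively in the remaining clauses — set p1 = True.
Pure literal: p5 appears only negated; assign p5 = False.
Branch on p2: take p2 = True.
  then p3 is forced to True.
  then p7 is forced to True.
  then p4 is forced to False.
Set p6 = True and propagate.
  then p9 is forced to True.
  then p10 is forced to False.
  then p8 is forced to False.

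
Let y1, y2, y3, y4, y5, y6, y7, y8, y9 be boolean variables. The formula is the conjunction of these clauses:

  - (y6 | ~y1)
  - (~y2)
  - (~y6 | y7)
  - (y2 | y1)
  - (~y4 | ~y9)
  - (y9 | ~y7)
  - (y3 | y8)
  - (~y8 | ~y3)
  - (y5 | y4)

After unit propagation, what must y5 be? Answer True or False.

Unit clause (~y2) sets y2 = False.
In (y2 | y1), y2 is now false; y1 must hold, so y1 = True.
In (~y1 | y6), ~y1 is now false; y6 must hold, so y6 = True.
In (y7 | ~y6), ~y6 is now false; y7 must hold, so y7 = True.
(~y7 | y9): since y7 = True, the clause reduces to (y9). y9 = True.
(~y4 | ~y9): since y9 = True, the clause reduces to (~y4). y4 = False.
From (y4 | y5) and y4 = False: y5 = True.

True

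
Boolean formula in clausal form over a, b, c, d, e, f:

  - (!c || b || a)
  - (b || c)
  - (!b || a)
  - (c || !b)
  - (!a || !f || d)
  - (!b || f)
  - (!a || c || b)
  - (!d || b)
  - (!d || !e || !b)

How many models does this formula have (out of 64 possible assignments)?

3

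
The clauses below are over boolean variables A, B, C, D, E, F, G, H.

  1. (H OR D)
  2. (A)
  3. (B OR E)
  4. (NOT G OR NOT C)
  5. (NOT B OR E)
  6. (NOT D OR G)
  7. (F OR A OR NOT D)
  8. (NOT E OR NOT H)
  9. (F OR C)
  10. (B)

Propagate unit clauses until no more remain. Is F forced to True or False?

True

(A) stands alone — A = True.
(B) is a unit clause: B = True.
From (NOT B OR E) and B = True: E = True.
(NOT E OR NOT H): since E = True, the clause reduces to (NOT H). H = False.
(D OR H) with H = False leaves only D, so D = True.
From (G OR NOT D) and D = True: G = True.
From (NOT G OR NOT C) and G = True: C = False.
In (F OR C), C is now false; F must hold, so F = True.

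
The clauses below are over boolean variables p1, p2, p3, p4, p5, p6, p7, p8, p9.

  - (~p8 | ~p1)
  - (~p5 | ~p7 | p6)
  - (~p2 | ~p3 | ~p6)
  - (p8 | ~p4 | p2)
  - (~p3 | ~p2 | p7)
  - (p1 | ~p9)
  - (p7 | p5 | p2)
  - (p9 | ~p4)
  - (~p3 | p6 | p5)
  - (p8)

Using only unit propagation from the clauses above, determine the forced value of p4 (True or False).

False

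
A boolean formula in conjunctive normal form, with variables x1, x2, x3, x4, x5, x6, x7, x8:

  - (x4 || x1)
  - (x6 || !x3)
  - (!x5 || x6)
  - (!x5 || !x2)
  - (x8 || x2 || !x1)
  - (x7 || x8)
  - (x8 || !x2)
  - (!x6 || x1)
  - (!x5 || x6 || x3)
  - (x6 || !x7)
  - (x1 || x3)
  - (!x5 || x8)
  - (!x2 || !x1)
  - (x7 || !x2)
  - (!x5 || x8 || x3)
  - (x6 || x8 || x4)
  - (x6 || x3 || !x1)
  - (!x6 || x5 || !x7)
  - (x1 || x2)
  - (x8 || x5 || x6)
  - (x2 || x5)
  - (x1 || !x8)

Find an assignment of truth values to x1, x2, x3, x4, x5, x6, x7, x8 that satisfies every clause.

x4 occurs only positively in the remaining clauses — set x4 = True.
Branch on x1: take x1 = True.
  then x2 is forced to False.
  then x8 is forced to True.
  then x5 is forced to True.
  then x6 is forced to True.
x3, x7 are now unconstrained; take x3 = False, x7 = False.
Every clause has at least one true literal under this assignment.

x1=True, x2=False, x3=False, x4=True, x5=True, x6=True, x7=False, x8=True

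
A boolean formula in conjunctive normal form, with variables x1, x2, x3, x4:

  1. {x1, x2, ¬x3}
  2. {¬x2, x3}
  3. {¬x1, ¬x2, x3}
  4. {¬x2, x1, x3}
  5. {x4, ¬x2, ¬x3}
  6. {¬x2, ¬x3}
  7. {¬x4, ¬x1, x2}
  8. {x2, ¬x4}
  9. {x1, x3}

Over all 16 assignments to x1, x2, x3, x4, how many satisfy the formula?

2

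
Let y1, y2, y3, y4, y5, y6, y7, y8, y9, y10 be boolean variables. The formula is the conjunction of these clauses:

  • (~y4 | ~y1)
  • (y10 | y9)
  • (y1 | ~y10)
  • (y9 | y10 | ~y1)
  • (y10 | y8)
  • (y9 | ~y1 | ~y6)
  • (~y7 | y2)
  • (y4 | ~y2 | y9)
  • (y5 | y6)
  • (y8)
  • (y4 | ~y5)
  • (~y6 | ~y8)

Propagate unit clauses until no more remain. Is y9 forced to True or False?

(y8) is a unit clause: y8 = True.
In (~y6 | ~y8), ~y8 is now false; ~y6 must hold, so y6 = False.
In (y6 | y5), y6 is now false; y5 must hold, so y5 = True.
(~y5 | y4): since y5 = True, the clause reduces to (y4). y4 = True.
(~y4 | ~y1): since y4 = True, the clause reduces to (~y1). y1 = False.
From (~y10 | y1) and y1 = False: y10 = False.
(y9 | y10) with y10 = False leaves only y9, so y9 = True.

True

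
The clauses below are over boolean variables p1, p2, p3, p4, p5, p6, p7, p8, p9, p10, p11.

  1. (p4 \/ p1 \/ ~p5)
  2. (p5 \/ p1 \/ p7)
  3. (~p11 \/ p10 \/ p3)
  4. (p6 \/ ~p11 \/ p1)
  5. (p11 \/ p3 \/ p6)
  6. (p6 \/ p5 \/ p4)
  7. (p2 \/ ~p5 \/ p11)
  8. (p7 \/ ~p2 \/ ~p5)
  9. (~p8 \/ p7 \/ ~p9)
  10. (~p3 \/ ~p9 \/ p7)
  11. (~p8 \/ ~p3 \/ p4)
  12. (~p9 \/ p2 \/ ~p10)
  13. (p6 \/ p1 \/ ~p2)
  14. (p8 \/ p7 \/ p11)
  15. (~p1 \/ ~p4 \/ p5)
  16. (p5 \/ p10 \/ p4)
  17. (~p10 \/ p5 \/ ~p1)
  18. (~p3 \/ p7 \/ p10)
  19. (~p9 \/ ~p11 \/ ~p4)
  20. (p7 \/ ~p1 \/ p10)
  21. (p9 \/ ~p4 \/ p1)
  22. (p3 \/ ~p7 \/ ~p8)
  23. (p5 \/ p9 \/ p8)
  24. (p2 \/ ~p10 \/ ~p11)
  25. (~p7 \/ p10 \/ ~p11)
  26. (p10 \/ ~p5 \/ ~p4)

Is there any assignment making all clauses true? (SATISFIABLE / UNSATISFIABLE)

SATISFIABLE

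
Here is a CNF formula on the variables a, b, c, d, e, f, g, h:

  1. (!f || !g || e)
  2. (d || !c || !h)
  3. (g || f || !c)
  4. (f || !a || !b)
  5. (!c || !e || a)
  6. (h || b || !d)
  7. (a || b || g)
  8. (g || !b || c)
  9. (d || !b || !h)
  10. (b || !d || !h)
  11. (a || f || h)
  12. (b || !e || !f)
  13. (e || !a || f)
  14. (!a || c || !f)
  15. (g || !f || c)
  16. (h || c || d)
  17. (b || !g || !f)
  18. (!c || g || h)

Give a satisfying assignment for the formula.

Try a = True.
Try b = True.
  then f is forced to True.
  then c is forced to True.
The remaining clauses are satisfied by d = False, e = True, g = True, h = False.

a=True, b=True, c=True, d=False, e=True, f=True, g=True, h=False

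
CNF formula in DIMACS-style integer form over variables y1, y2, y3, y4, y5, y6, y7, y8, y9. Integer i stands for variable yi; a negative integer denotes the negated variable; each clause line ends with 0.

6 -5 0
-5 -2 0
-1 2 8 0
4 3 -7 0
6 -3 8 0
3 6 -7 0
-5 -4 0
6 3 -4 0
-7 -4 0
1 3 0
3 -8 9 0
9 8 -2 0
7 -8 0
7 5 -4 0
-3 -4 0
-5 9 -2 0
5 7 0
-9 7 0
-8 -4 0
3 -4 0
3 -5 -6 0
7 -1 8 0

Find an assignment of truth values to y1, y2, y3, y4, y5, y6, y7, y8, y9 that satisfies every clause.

y1=1  y2=1  y3=1  y4=0  y5=0  y6=1  y7=1  y8=0  y9=1

Check each clause:
  1. (y6 ∨ ¬y5) — ¬y5 is true.
  2. (¬y5 ∨ ¬y2) — ¬y5 is true.
  3. (y2 ∨ y8 ∨ ¬y1) — y2 is true.
  4. (¬y7 ∨ y3 ∨ y4) — y3 is true.
  5. (y8 ∨ y6 ∨ ¬y3) — y6 is true.
  6. (y6 ∨ ¬y7 ∨ y3) — y3 is true.
  7. (¬y5 ∨ ¬y4) — ¬y5 is true.
  8. (¬y4 ∨ y3 ∨ y6) — y3 is true.
  9. (¬y7 ∨ ¬y4) — ¬y4 is true.
  10. (y1 ∨ y3) — y1 is true.
  11. (y3 ∨ ¬y8 ∨ y9) — ¬y8 is true.
  12. (y9 ∨ ¬y2 ∨ y8) — y9 is true.
  13. (y7 ∨ ¬y8) — ¬y8 is true.
  14. (y5 ∨ y7 ∨ ¬y4) — ¬y4 is true.
  15. (¬y3 ∨ ¬y4) — ¬y4 is true.
  16. (y9 ∨ ¬y2 ∨ ¬y5) — y9 is true.
  17. (y7 ∨ y5) — y7 is true.
  18. (¬y9 ∨ y7) — y7 is true.
  19. (¬y8 ∨ ¬y4) — ¬y8 is true.
  20. (¬y4 ∨ y3) — y3 is true.
  21. (y3 ∨ ¬y6 ∨ ¬y5) — y3 is true.
  22. (¬y1 ∨ y8 ∨ y7) — y7 is true.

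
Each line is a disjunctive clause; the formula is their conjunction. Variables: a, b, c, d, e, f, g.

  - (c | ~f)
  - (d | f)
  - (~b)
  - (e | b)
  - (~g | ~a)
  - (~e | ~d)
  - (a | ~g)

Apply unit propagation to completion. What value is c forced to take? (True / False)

True

(~b) is a unit clause: b = False.
(e | b): since b = False, the clause reduces to (e). e = True.
From (~d | ~e) and e = True: d = False.
In (f | d), d is now false; f must hold, so f = True.
(~f | c) with f = True leaves only c, so c = True.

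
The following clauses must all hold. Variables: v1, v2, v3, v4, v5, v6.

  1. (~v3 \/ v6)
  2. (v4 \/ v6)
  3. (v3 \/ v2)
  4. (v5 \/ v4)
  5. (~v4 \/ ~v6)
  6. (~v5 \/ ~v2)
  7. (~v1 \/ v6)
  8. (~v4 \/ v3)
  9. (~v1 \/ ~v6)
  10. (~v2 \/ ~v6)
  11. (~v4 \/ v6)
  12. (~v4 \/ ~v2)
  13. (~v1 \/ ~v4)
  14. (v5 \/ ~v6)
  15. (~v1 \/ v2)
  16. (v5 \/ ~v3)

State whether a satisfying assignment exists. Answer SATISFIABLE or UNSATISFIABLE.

Pure literal: v1 appears only negated; assign v1 = False.
Set v2 = False and propagate.
  then v3 is forced to True.
  then v6 is forced to True.
  then v4 is forced to False.
  then v5 is forced to True.
So v1=0, v2=0, v3=1, v4=0, v5=1, v6=1 is a satisfying assignment.

SATISFIABLE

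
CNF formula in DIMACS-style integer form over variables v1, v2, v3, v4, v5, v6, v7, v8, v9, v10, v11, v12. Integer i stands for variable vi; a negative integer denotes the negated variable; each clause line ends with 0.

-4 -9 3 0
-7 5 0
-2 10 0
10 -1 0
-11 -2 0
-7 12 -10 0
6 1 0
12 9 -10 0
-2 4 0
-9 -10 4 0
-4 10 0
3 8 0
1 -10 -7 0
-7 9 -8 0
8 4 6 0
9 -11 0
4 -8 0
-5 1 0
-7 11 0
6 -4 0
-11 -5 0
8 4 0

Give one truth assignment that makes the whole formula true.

v1 = T, v2 = T, v3 = T, v4 = T, v5 = F, v6 = T, v7 = F, v8 = T, v9 = T, v10 = T, v11 = F, v12 = T

Pure literal: v3 appears only positively; assign v3 = True.
Pure literal: v6 appears only positively; assign v6 = True.
Try v1 = True.
  then v10 is forced to True.
Branch on v2: take v2 = True.
  then v11 is forced to False.
  then v4 is forced to True.
  then v7 is forced to False.
Branch on v9: take v9 = True.
v5, v8, v12 are now unconstrained; take v5 = False, v8 = True, v12 = True.
Every clause has at least one true literal under this assignment.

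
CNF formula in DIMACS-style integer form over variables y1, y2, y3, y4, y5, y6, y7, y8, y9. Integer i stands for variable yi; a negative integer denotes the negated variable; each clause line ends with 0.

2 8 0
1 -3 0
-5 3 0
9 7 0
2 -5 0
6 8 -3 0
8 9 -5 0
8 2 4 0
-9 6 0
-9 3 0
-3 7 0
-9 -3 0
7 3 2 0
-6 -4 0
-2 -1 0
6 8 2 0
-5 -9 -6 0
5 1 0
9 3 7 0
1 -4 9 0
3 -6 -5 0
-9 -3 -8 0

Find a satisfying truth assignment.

y1 = True  y2 = False  y3 = True  y4 = False  y5 = False  y6 = True  y7 = True  y8 = True  y9 = False

y7 occurs only positively in the remaining clauses — set y7 = True.
Try y1 = True.
  then y2 is forced to False.
  then y8 is forced to True.
  then y5 is forced to False.
The remaining clauses are satisfied by y3 = True, y4 = False, y6 = True, y9 = False.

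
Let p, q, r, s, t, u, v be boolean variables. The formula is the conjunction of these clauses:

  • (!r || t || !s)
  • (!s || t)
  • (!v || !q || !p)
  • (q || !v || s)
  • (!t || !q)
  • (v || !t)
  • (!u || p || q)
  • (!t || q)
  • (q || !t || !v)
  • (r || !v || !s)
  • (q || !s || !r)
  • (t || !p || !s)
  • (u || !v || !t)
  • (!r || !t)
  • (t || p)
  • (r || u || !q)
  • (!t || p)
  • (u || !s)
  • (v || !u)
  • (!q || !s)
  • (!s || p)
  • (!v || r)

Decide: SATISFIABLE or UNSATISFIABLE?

SATISFIABLE

Set p = True and propagate.
Set q = False and propagate.
  then t is forced to False.
  then s is forced to False.
  then v is forced to False.
  then u is forced to False.
r is now unconstrained; take r = False.
So p=1, q=0, r=0, s=0, t=0, u=0, v=0 is a satisfying assignment.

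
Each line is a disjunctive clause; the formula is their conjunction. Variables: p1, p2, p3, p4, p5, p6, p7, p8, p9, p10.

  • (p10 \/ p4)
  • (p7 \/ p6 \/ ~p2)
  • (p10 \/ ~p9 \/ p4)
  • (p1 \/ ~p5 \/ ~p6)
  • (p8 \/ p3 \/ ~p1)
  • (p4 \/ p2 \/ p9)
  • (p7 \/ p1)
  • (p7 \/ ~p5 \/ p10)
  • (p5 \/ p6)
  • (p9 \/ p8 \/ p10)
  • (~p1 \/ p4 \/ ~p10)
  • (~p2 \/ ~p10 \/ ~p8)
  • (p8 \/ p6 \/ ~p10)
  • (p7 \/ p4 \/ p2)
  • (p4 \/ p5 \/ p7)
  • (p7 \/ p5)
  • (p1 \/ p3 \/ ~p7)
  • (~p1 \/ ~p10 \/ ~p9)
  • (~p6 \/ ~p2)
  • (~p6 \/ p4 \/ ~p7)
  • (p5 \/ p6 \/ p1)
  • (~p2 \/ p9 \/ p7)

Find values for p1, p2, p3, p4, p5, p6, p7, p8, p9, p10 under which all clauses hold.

p1 = 0  p2 = 0  p3 = 1  p4 = 1  p5 = 0  p6 = 1  p7 = 1  p8 = 1  p9 = 0  p10 = 1

p3 occurs only positively in the remaining clauses — set p3 = True.
p4 occurs only positively in the remaining clauses — set p4 = True.
Try p1 = False.
  then p7 is forced to True.
Branch on p2: take p2 = False.
Set p5 = False and propagate.
  then p6 is forced to True.
The remaining clauses are satisfied by p8 = True, p9 = False, p10 = True.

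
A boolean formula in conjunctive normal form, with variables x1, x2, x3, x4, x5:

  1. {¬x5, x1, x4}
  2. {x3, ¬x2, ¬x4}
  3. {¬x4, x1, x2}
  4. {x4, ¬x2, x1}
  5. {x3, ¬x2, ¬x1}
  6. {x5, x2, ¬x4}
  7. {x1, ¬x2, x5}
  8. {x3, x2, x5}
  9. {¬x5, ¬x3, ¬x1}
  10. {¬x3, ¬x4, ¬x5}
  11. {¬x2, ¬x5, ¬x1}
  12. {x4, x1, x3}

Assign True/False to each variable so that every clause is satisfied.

x1 = 1  x2 = 1  x3 = 1  x4 = 1  x5 = 0

Check each clause:
  1. {x1, ¬x5, x4} — x1 is true.
  2. {¬x4, x3, ¬x2} — x3 is true.
  3. {x1, x2, ¬x4} — x1 is true.
  4. {x1, x4, ¬x2} — x1 is true.
  5. {¬x1, ¬x2, x3} — x3 is true.
  6. {x5, x2, ¬x4} — x2 is true.
  7. {x1, x5, ¬x2} — x1 is true.
  8. {x2, x3, x5} — x2 is true.
  9. {¬x1, ¬x5, ¬x3} — ¬x5 is true.
  10. {¬x4, ¬x5, ¬x3} — ¬x5 is true.
  11. {¬x2, ¬x1, ¬x5} — ¬x5 is true.
  12. {x3, x4, x1} — x1 is true.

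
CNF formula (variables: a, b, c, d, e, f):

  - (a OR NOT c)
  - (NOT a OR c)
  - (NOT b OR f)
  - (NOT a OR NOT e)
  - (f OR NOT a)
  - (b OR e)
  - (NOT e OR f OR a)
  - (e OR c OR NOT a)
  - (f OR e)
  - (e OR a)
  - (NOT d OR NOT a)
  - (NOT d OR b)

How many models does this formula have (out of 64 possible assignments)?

4

The models are:
  a=0 b=0 c=0 d=0 e=1 f=1
  a=0 b=1 c=0 d=0 e=1 f=1
  a=0 b=1 c=0 d=1 e=1 f=1
  a=1 b=1 c=1 d=0 e=0 f=1
Count: 4.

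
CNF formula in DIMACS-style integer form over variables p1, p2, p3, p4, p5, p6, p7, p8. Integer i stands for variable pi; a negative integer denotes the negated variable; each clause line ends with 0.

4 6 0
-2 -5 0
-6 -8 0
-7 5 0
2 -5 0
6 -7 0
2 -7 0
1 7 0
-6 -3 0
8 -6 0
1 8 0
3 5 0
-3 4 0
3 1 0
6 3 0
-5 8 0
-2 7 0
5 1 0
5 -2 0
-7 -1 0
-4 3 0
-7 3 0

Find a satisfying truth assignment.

Set p1 = True and propagate.
  then p7 is forced to False.
  then p2 is forced to False.
  then p5 is forced to False.
  then p3 is forced to True.
  then p6 is forced to False.
  then p4 is forced to True.
p8 is now unconstrained; take p8 = True.

p1 = True  p2 = False  p3 = True  p4 = True  p5 = False  p6 = False  p7 = False  p8 = True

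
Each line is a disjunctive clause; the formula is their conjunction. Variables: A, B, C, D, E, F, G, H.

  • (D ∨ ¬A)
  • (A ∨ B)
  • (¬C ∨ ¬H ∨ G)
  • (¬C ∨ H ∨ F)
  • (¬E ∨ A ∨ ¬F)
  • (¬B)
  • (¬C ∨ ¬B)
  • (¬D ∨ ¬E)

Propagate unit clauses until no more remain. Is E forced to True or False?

False

(¬B) is a unit clause: B = False.
In (A ∨ B), B is now false; A must hold, so A = True.
(D ∨ ¬A): since A = True, the clause reduces to (D). D = True.
(¬E ∨ ¬D) with D = True leaves only ¬E, so E = False.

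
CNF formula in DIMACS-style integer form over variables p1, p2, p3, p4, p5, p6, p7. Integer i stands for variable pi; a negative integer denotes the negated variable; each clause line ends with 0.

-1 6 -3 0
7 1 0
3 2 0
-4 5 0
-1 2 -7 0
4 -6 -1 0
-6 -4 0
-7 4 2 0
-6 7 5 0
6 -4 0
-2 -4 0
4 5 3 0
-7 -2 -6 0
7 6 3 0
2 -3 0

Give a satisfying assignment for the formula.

p1 = True  p2 = True  p3 = False  p4 = False  p5 = True  p6 = False  p7 = True

Pure literal: p5 appears only positively; assign p5 = True.
Branch on p1: take p1 = True.
For the remaining variables, p2 = True, p3 = False, p4 = False, p6 = False, p7 = True works.
Check each clause:
  1. (~p1 \/ p6 \/ ~p3) — ~p3 is true.
  2. (p1 \/ p7) — p1 is true.
  3. (p3 \/ p2) — p2 is true.
  4. (p5 \/ ~p4) — ~p4 is true.
  5. (p2 \/ ~p7 \/ ~p1) — p2 is true.
  6. (~p1 \/ p4 \/ ~p6) — ~p6 is true.
  7. (~p6 \/ ~p4) — ~p6 is true.
  8. (p4 \/ ~p7 \/ p2) — p2 is true.
  9. (p7 \/ p5 \/ ~p6) — ~p6 is true.
  10. (p6 \/ ~p4) — ~p4 is true.
  11. (~p4 \/ ~p2) — ~p4 is true.
  12. (p4 \/ p5 \/ p3) — p5 is true.
  13. (~p6 \/ ~p2 \/ ~p7) — ~p6 is true.
  14. (p7 \/ p6 \/ p3) — p7 is true.
  15. (p2 \/ ~p3) — p2 is true.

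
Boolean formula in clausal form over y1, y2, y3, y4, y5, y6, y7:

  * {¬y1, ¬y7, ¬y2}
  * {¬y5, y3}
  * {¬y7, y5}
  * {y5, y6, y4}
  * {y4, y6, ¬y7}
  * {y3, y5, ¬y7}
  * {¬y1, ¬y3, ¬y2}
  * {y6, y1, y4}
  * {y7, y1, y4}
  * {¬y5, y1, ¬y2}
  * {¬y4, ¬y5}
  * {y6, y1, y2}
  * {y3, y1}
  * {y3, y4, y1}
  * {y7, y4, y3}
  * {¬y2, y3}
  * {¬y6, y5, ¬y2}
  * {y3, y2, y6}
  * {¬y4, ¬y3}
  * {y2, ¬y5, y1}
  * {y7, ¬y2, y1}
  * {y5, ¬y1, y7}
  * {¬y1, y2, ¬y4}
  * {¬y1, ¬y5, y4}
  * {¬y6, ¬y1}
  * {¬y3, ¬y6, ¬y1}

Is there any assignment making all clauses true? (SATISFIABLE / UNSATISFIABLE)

UNSATISFIABLE

y1 = True:
  y3 = True:
    propagation gives y2=False, y4=False, y5=True; an empty clause results — contradiction.
  y3 = False:
    propagation gives y5=False, y7=False; an empty clause results — contradiction.
y1 = False:
  propagation gives y3=True, y4=False, y6=True, y7=True; an empty clause results — contradiction.
Every branch closes, so no satisfying assignment exists.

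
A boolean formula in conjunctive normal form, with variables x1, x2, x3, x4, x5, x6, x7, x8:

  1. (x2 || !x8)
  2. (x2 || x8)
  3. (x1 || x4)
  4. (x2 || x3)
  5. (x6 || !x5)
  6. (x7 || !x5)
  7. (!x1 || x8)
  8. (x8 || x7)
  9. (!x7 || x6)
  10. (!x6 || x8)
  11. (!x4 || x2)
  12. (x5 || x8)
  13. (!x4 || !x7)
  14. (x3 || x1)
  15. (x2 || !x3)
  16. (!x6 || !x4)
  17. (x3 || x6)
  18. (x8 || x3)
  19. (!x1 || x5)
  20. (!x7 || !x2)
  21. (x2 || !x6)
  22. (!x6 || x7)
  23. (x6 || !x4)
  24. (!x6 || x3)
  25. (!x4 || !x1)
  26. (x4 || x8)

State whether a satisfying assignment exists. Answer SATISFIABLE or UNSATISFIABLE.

x6 = True:
  propagation gives x8=True, x2=True, x4=False, x1=True; an empty clause results — contradiction.
x6 = False:
  propagation gives x5=False, x7=False, x8=True, x2=True; an empty clause results — contradiction.
Every branch closes, so no satisfying assignment exists.

UNSATISFIABLE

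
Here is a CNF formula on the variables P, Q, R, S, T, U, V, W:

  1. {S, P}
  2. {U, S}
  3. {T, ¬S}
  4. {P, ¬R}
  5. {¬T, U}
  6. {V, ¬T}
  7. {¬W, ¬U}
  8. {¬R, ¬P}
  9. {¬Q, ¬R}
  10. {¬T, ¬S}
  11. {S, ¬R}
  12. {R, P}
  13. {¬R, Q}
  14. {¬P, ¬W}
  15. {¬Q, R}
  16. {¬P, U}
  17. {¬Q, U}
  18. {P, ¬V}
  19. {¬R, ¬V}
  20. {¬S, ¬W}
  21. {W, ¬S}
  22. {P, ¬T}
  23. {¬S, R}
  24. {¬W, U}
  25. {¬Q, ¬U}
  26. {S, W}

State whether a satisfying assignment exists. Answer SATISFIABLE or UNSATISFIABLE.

R = True:
  propagation gives P=True; an empty clause results — contradiction.
R = False:
  propagation gives P=True, W=False, Q=False, U=True; an empty clause results — contradiction.
Every branch closes, so no satisfying assignment exists.

UNSATISFIABLE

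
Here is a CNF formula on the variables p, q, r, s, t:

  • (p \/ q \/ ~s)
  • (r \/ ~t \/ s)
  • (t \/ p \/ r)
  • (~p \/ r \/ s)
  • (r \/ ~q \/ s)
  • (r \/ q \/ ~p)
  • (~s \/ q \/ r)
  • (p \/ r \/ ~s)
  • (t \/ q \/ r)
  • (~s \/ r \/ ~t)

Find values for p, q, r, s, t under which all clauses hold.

p=T  q=T  r=T  s=T  t=F

Pure literal: r appears only positively; assign r = True.
Branch on p: take p = True.
q, s, t are now unconstrained; take q = True, s = True, t = False.
Every clause has at least one true literal under this assignment.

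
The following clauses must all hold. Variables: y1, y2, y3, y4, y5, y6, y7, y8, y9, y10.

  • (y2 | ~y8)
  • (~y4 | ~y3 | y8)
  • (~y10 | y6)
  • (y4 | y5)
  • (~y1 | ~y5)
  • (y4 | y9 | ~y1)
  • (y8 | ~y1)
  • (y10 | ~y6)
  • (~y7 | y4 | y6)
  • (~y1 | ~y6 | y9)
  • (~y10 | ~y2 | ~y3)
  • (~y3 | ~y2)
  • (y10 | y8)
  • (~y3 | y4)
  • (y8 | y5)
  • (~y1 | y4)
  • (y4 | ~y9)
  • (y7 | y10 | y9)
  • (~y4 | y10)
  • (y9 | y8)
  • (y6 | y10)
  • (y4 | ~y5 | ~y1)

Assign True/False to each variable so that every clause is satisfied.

y1 occurs only negated in the remaining clauses — set y1 = False.
y3 occurs only negated in the remaining clauses — set y3 = False.
Try y2 = True.
Try y4 = True.
  then y10 is forced to True.
  then y6 is forced to True.
For the remaining variables, y5 = True, y7 = True, y8 = False, y9 = True works.

y1=False, y2=True, y3=False, y4=True, y5=True, y6=True, y7=True, y8=False, y9=True, y10=True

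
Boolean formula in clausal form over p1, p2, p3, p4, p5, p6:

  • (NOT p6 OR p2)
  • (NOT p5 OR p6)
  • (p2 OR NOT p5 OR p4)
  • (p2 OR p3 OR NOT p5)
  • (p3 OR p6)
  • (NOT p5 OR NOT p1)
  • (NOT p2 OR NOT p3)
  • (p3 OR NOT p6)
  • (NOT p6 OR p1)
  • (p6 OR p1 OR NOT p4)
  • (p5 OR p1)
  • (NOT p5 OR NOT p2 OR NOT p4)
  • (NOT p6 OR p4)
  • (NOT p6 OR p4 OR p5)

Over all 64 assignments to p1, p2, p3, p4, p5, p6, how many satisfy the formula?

2

Satisfying assignments:
  p1=1 p2=0 p3=1 p4=0 p5=0 p6=0
  p1=1 p2=0 p3=1 p4=1 p5=0 p6=0
Count: 2.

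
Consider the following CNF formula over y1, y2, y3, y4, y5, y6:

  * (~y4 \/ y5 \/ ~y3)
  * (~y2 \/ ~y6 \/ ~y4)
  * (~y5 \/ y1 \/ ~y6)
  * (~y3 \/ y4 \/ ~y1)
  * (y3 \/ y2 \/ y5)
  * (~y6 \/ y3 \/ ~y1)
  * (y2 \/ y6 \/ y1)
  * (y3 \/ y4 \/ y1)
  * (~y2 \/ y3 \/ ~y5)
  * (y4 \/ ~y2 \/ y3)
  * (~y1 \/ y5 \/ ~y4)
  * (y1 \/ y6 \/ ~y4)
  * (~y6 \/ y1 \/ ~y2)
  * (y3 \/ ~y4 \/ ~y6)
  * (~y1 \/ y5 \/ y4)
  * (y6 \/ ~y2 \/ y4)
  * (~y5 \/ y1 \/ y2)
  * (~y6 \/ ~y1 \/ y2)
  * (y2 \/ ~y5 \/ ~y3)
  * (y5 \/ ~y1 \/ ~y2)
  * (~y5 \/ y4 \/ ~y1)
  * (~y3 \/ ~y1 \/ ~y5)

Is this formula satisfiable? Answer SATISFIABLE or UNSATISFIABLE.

SATISFIABLE

Branch on y1: take y1 = True.
The remaining clauses are satisfied by y2 = False, y3 = False, y4 = True, y5 = True, y6 = False.
So y1 = 1, y2 = 0, y3 = 0, y4 = 1, y5 = 1, y6 = 0 is a satisfying assignment.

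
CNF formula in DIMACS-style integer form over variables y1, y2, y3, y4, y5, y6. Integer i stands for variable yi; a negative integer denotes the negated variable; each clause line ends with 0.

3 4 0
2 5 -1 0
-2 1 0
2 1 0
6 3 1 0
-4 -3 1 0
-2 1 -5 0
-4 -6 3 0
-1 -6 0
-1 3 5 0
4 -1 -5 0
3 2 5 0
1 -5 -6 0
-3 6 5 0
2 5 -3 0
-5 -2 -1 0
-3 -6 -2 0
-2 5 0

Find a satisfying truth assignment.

y1 = True, y2 = False, y3 = True, y4 = True, y5 = True, y6 = False

Check each clause:
  1. {y4, y3} — y3 is true.
  2. {y2, y5, ¬y1} — y5 is true.
  3. {¬y2, y1} — y1 is true.
  4. {y2, y1} — y1 is true.
  5. {y1, y6, y3} — y1 is true.
  6. {¬y4, ¬y3, y1} — y1 is true.
  7. {y1, ¬y5, ¬y2} — y1 is true.
  8. {¬y4, ¬y6, y3} — ¬y6 is true.
  9. {¬y6, ¬y1} — ¬y6 is true.
  10. {y5, ¬y1, y3} — y3 is true.
  11. {¬y5, ¬y1, y4} — y4 is true.
  12. {y3, y2, y5} — y3 is true.
  13. {¬y6, y1, ¬y5} — y1 is true.
  14. {y5, y6, ¬y3} — y5 is true.
  15. {y5, y2, ¬y3} — y5 is true.
  16. {¬y5, ¬y1, ¬y2} — ¬y2 is true.
  17. {¬y3, ¬y2, ¬y6} — ¬y6 is true.
  18. {¬y2, y5} — y5 is true.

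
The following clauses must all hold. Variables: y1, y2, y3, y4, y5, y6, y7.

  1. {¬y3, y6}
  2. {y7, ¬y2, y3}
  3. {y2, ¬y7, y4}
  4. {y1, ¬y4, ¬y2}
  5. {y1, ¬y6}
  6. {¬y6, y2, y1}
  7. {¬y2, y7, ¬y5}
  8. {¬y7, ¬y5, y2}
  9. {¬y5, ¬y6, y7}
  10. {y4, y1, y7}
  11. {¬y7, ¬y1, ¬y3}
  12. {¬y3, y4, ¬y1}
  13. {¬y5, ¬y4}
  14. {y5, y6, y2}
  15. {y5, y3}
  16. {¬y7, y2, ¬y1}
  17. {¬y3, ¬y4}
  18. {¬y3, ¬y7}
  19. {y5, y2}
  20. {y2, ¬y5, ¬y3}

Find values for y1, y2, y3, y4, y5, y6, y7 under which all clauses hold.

y1 = True, y2 = False, y3 = False, y4 = False, y5 = True, y6 = False, y7 = False

Check each clause:
  1. {y6, ¬y3} — ¬y3 is true.
  2. {y3, y7, ¬y2} — ¬y2 is true.
  3. {¬y7, y4, y2} — ¬y7 is true.
  4. {y1, ¬y4, ¬y2} — y1 is true.
  5. {¬y6, y1} — y1 is true.
  6. {y2, y1, ¬y6} — y1 is true.
  7. {¬y2, y7, ¬y5} — ¬y2 is true.
  8. {¬y7, ¬y5, y2} — ¬y7 is true.
  9. {¬y5, y7, ¬y6} — ¬y6 is true.
  10. {y1, y7, y4} — y1 is true.
  11. {¬y3, ¬y1, ¬y7} — ¬y7 is true.
  12. {y4, ¬y1, ¬y3} — ¬y3 is true.
  13. {¬y5, ¬y4} — ¬y4 is true.
  14. {y5, y6, y2} — y5 is true.
  15. {y5, y3} — y5 is true.
  16. {y2, ¬y1, ¬y7} — ¬y7 is true.
  17. {¬y4, ¬y3} — ¬y4 is true.
  18. {¬y3, ¬y7} — ¬y7 is true.
  19. {y5, y2} — y5 is true.
  20. {¬y3, y2, ¬y5} — ¬y3 is true.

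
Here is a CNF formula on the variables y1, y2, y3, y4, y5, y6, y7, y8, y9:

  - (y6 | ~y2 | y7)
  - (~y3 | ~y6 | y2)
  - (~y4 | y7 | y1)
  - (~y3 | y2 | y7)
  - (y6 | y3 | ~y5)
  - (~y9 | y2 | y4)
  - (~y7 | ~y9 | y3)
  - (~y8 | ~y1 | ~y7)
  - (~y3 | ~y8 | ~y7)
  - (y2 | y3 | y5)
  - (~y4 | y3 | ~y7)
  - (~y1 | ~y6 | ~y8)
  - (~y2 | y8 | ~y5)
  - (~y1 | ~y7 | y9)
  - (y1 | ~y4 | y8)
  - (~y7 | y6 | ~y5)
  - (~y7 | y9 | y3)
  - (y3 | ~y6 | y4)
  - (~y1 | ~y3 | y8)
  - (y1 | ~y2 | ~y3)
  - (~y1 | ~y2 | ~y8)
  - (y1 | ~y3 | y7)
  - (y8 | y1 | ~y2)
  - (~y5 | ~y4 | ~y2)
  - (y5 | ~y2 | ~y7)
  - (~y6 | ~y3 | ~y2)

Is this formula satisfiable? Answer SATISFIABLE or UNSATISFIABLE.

SATISFIABLE

Set y1 = False and propagate.
Try y2 = False.
Set y3 = True and propagate.
  then y6 is forced to False.
  then y7 is forced to True.
  then y8 is forced to False.
  then y4 is forced to False.
  then y9 is forced to False.
  then y5 is forced to False.
Every clause has at least one true literal under this assignment.
So y1=F, y2=F, y3=T, y4=F, y5=F, y6=F, y7=T, y8=F, y9=F is a satisfying assignment.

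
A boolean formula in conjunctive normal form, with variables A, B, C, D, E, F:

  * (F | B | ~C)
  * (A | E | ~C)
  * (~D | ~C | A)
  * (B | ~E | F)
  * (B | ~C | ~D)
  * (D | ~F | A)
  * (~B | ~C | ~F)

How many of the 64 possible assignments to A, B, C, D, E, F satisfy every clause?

31

Split on C, then B.
  C=1, B=1: 5 of the 16 assignments to (A,D,E,F) work.
  C=1, B=0: remaining (A,D,E,F) ∈ {(1,0,0,1); (1,0,1,1)} — 2.
  C=0, B=1: E free; 7 ways for (A,D,F) × 2^1 = 14.
  C=0, B=0: 10 of the 16 assignments to (A,D,E,F) work.
Total: 5 + 2 + 14 + 10 = 31.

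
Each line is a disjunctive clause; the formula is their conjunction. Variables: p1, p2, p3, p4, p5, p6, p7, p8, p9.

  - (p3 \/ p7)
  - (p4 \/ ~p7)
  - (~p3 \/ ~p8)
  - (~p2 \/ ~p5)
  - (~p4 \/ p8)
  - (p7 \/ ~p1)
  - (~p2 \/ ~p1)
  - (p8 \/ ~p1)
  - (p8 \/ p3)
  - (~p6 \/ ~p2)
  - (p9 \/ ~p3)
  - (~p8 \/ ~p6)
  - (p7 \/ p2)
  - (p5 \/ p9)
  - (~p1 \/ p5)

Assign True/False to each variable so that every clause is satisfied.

p1 = True, p2 = False, p3 = False, p4 = True, p5 = True, p6 = False, p7 = True, p8 = True, p9 = False

Check each clause:
  1. (p7 \/ p3) — p7 is true.
  2. (~p7 \/ p4) — p4 is true.
  3. (~p8 \/ ~p3) — ~p3 is true.
  4. (~p5 \/ ~p2) — ~p2 is true.
  5. (p8 \/ ~p4) — p8 is true.
  6. (p7 \/ ~p1) — p7 is true.
  7. (~p2 \/ ~p1) — ~p2 is true.
  8. (p8 \/ ~p1) — p8 is true.
  9. (p8 \/ p3) — p8 is true.
  10. (~p2 \/ ~p6) — ~p6 is true.
  11. (~p3 \/ p9) — ~p3 is true.
  12. (~p6 \/ ~p8) — ~p6 is true.
  13. (p2 \/ p7) — p7 is true.
  14. (p9 \/ p5) — p5 is true.
  15. (~p1 \/ p5) — p5 is true.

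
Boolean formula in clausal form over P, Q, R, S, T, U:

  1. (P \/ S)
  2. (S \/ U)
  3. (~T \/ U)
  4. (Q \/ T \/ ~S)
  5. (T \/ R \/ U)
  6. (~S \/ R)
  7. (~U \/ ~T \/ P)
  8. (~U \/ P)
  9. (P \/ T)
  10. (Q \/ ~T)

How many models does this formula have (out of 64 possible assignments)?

Case analysis on T and U:
  T=T, U=T: remaining (P,Q,R,S) ∈ {(T,T,F,F); (T,T,T,F); (T,T,T,T)} — 3.
  T=T, U=F: a clause becomes empty — 0.
  T=F, U=T: 5 of the 16 assignments to (P,Q,R,S) work.
  T=F, U=F: remaining (P,Q,R,S) ∈ {(T,T,T,T)} — 1.
Total: 3 + 0 + 5 + 1 = 9.

9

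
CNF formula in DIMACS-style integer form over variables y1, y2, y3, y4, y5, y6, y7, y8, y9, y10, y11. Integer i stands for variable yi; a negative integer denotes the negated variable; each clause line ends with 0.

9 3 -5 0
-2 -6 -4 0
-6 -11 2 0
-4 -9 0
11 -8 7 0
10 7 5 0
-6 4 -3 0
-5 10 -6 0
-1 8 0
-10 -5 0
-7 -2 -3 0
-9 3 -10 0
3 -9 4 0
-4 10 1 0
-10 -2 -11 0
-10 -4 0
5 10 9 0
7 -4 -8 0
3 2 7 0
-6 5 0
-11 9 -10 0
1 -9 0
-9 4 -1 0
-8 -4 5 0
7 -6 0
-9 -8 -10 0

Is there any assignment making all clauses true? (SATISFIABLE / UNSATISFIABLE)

SATISFIABLE

Pure literal: y6 appears only negated; assign y6 = False.
Try y1 = False.
  then y9 is forced to False.
Branch on y2: take y2 = False.
Try y3 = False.
  then y5 is forced to False.
  then y10 is forced to True.
  then y4 is forced to False.
  then y7 is forced to True.
  then y11 is forced to False.
y8 is now unconstrained; take y8 = True.
So y1=False, y2=False, y3=False, y4=False, y5=False, y6=False, y7=True, y8=True, y9=False, y10=True, y11=False is a satisfying assignment.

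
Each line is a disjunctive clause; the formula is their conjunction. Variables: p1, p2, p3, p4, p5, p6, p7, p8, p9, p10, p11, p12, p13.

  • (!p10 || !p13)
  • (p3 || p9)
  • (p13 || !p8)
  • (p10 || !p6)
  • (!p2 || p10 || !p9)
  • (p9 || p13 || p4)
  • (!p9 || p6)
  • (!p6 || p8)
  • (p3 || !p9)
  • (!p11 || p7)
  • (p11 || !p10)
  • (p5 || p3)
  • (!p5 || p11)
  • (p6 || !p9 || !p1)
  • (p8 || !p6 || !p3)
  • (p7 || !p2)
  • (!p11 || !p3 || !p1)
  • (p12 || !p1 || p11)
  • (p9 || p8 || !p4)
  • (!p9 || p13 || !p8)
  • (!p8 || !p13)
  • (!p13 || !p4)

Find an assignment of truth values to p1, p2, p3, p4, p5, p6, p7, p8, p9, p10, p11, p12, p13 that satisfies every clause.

p1=T, p2=F, p3=T, p4=F, p5=F, p6=F, p7=F, p8=F, p9=F, p10=F, p11=F, p12=T, p13=T

Pure literal: p2 appears only negated; assign p2 = False.
Pure literal: p12 appears only positively; assign p12 = True.
Try p1 = True.
Set p3 = True and propagate.
  then p11 is forced to False.
  then p10 is forced to False.
  then p6 is forced to False.
  then p9 is forced to False.
  then p5 is forced to False.
Set p4 = False and propagate.
  then p13 is forced to True.
  then p8 is forced to False.
p7 is now unconstrained; take p7 = False.
Every clause has at least one true literal under this assignment.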